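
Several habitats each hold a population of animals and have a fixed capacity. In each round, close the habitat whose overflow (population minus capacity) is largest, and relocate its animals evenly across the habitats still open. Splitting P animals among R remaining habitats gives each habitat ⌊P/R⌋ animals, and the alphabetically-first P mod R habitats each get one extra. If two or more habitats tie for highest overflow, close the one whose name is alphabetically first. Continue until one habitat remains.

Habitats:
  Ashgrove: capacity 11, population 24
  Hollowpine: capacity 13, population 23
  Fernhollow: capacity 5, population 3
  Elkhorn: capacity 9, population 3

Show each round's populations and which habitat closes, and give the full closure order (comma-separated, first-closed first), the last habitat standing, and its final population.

Closure order: Ashgrove, Hollowpine, Fernhollow
Last habitat: Elkhorn with 53 animals

Round 1: Ashgrove=24 Elkhorn=3 Fernhollow=3 Hollowpine=23 → close Ashgrove (overflow 13)
  24÷3 = 8 each, +1 to first 0
Round 2: Elkhorn=11 Fernhollow=11 Hollowpine=31 → close Hollowpine (overflow 18)
  31÷2 = 15 each, +1 to first 1
Round 3: Elkhorn=27 Fernhollow=26 → close Fernhollow (overflow 21)
  26÷1 = 26 each, +1 to first 0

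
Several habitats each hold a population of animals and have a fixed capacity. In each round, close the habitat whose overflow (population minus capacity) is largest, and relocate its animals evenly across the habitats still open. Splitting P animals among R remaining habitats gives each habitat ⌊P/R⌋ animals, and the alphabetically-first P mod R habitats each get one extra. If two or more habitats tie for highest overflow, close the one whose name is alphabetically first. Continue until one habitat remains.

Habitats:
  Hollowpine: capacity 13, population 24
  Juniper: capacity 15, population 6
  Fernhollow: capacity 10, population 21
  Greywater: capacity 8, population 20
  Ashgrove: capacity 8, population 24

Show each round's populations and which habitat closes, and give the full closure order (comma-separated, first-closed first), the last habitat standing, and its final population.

Closure order: Ashgrove, Greywater, Fernhollow, Hollowpine
Last habitat: Juniper with 95 animals

Round 1: Ashgrove=24 Fernhollow=21 Greywater=20 Hollowpine=24 Juniper=6 → close Ashgrove (overflow 16)
  24÷4 = 6 each, +1 to first 0
Round 2: Fernhollow=27 Greywater=26 Hollowpine=30 Juniper=12 → close Greywater (overflow 18)
  26÷3 = 8 each, +1 to first 2
Round 3: Fernhollow=36 Hollowpine=39 Juniper=20 → close Fernhollow (overflow 26)
  36÷2 = 18 each, +1 to first 0
Round 4: Hollowpine=57 Juniper=38 → close Hollowpine (overflow 44)
  57÷1 = 57 each, +1 to first 0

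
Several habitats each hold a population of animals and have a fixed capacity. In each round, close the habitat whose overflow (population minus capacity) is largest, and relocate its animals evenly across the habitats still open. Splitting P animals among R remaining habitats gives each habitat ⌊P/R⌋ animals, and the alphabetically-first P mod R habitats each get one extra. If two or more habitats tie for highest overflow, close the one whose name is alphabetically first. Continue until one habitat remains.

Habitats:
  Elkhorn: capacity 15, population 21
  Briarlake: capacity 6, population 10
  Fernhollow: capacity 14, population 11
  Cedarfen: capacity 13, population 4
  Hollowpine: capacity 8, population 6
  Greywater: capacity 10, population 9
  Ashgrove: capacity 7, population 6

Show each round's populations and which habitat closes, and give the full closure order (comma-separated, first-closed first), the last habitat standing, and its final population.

Round 1: Ashgrove=6 Briarlake=10 Cedarfen=4 Elkhorn=21 Fernhollow=11 Greywater=9 Hollowpine=6 → close Elkhorn (overflow 6)
  21÷6 = 3 each, +1 to first 3
Round 2: Ashgrove=10 Briarlake=14 Cedarfen=8 Fernhollow=14 Greywater=12 Hollowpine=9 → close Briarlake (overflow 8)
  14÷5 = 2 each, +1 to first 4
Round 3: Ashgrove=13 Cedarfen=11 Fernhollow=17 Greywater=15 Hollowpine=11 → close Ashgrove (overflow 6)
  13÷4 = 3 each, +1 to first 1
Round 4: Cedarfen=15 Fernhollow=20 Greywater=18 Hollowpine=14 → close Greywater (overflow 8)
  18÷3 = 6 each, +1 to first 0
Round 5: Cedarfen=21 Fernhollow=26 Hollowpine=20 → close Fernhollow (overflow 12)
  26÷2 = 13 each, +1 to first 0
Round 6: Cedarfen=34 Hollowpine=33 → close Hollowpine (overflow 25)
  33÷1 = 33 each, +1 to first 0

Closure order: Elkhorn, Briarlake, Ashgrove, Greywater, Fernhollow, Hollowpine
Last habitat: Cedarfen with 67 animals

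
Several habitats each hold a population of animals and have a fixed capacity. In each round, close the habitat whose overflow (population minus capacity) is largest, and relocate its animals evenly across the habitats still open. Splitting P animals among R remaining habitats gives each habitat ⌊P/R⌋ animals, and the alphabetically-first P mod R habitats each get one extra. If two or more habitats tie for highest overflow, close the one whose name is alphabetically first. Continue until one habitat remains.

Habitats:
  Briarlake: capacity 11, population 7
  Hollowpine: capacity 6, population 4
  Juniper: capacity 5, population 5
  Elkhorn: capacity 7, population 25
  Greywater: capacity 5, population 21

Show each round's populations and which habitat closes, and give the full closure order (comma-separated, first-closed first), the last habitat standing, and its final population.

Closure order: Elkhorn, Greywater, Juniper, Hollowpine
Last habitat: Briarlake with 62 animals

Round 1: Briarlake=7 Elkhorn=25 Greywater=21 Hollowpine=4 Juniper=5 → close Elkhorn (overflow 18)
  25÷4 = 6 each, +1 to first 1
Round 2: Briarlake=14 Greywater=27 Hollowpine=10 Juniper=11 → close Greywater (overflow 22)
  27÷3 = 9 each, +1 to first 0
Round 3: Briarlake=23 Hollowpine=19 Juniper=20 → close Juniper (overflow 15)
  20÷2 = 10 each, +1 to first 0
Round 4: Briarlake=33 Hollowpine=29 → close Hollowpine (overflow 23)
  29÷1 = 29 each, +1 to first 0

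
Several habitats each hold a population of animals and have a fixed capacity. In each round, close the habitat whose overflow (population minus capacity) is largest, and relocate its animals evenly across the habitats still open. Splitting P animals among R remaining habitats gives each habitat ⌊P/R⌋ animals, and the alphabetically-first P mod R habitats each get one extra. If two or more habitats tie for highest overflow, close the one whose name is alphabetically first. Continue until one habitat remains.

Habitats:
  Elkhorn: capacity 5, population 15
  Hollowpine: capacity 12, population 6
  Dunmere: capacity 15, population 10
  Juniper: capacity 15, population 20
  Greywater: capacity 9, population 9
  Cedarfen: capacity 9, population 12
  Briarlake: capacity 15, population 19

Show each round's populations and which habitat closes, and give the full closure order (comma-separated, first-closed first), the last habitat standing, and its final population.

Round 1: Briarlake=19 Cedarfen=12 Dunmere=10 Elkhorn=15 Greywater=9 Hollowpine=6 Juniper=20 → close Elkhorn (overflow 10)
  15÷6 = 2 each, +1 to first 3
Round 2: Briarlake=22 Cedarfen=15 Dunmere=13 Greywater=11 Hollowpine=8 Juniper=22 → close Briarlake (overflow 7)
  22÷5 = 4 each, +1 to first 2
Round 3: Cedarfen=20 Dunmere=18 Greywater=15 Hollowpine=12 Juniper=26 → close Cedarfen (overflow 11)
  20÷4 = 5 each, +1 to first 0
Round 4: Dunmere=23 Greywater=20 Hollowpine=17 Juniper=31 → close Juniper (overflow 16)
  31÷3 = 10 each, +1 to first 1
Round 5: Dunmere=34 Greywater=30 Hollowpine=27 → close Greywater (overflow 21)
  30÷2 = 15 each, +1 to first 0
Round 6: Dunmere=49 Hollowpine=42 → close Dunmere (overflow 34)
  49÷1 = 49 each, +1 to first 0

Closure order: Elkhorn, Briarlake, Cedarfen, Juniper, Greywater, Dunmere
Last habitat: Hollowpine with 91 animals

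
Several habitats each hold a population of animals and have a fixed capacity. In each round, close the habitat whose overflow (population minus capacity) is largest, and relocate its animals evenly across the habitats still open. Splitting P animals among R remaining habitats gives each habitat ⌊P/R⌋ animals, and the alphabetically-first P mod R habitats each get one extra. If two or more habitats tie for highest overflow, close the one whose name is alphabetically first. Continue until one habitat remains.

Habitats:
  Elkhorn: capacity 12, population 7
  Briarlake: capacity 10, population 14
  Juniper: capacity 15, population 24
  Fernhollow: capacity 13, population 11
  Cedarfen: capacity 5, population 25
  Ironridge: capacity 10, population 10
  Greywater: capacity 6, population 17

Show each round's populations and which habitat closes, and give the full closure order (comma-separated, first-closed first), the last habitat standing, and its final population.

Round 1: Briarlake=14 Cedarfen=25 Elkhorn=7 Fernhollow=11 Greywater=17 Ironridge=10 Juniper=24 → close Cedarfen (overflow 20)
  25÷6 = 4 each, +1 to first 1
Round 2: Briarlake=19 Elkhorn=11 Fernhollow=15 Greywater=21 Ironridge=14 Juniper=28 → close Greywater (overflow 15)
  21÷5 = 4 each, +1 to first 1
Round 3: Briarlake=24 Elkhorn=15 Fernhollow=19 Ironridge=18 Juniper=32 → close Juniper (overflow 17)
  32÷4 = 8 each, +1 to first 0
Round 4: Briarlake=32 Elkhorn=23 Fernhollow=27 Ironridge=26 → close Briarlake (overflow 22)
  32÷3 = 10 each, +1 to first 2
Round 5: Elkhorn=34 Fernhollow=38 Ironridge=36 → close Ironridge (overflow 26)
  36÷2 = 18 each, +1 to first 0
Round 6: Elkhorn=52 Fernhollow=56 → close Fernhollow (overflow 43)
  56÷1 = 56 each, +1 to first 0

Closure order: Cedarfen, Greywater, Juniper, Briarlake, Ironridge, Fernhollow
Last habitat: Elkhorn with 108 animals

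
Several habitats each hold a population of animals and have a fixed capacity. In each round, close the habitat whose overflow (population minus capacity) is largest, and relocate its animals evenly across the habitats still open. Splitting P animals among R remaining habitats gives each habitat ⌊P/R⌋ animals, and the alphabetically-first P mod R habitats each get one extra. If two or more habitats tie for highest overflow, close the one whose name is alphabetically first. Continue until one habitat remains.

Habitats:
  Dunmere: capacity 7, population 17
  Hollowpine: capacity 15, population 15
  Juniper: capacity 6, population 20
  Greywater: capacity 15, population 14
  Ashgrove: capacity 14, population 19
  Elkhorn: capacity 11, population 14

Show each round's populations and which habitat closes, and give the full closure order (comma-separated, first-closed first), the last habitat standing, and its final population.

Closure order: Juniper, Dunmere, Ashgrove, Elkhorn, Greywater
Last habitat: Hollowpine with 99 animals

Round 1: Ashgrove=19 Dunmere=17 Elkhorn=14 Greywater=14 Hollowpine=15 Juniper=20 → close Juniper (overflow 14)
  20÷5 = 4 each, +1 to first 0
Round 2: Ashgrove=23 Dunmere=21 Elkhorn=18 Greywater=18 Hollowpine=19 → close Dunmere (overflow 14)
  21÷4 = 5 each, +1 to first 1
Round 3: Ashgrove=29 Elkhorn=23 Greywater=23 Hollowpine=24 → close Ashgrove (overflow 15)
  29÷3 = 9 each, +1 to first 2
Round 4: Elkhorn=33 Greywater=33 Hollowpine=33 → close Elkhorn (overflow 22)
  33÷2 = 16 each, +1 to first 1
Round 5: Greywater=50 Hollowpine=49 → close Greywater (overflow 35)
  50÷1 = 50 each, +1 to first 0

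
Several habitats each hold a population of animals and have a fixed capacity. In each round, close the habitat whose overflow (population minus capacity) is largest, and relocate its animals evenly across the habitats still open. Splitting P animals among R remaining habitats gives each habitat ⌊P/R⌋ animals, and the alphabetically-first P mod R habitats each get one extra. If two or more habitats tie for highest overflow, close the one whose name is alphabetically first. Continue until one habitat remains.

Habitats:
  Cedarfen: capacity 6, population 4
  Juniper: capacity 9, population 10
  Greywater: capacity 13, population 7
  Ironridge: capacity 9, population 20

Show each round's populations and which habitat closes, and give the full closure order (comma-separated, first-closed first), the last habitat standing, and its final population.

Round 1: Cedarfen=4 Greywater=7 Ironridge=20 Juniper=10 → close Ironridge (overflow 11)
  20÷3 = 6 each, +1 to first 2
Round 2: Cedarfen=11 Greywater=14 Juniper=16 → close Juniper (overflow 7)
  16÷2 = 8 each, +1 to first 0
Round 3: Cedarfen=19 Greywater=22 → close Cedarfen (overflow 13)
  19÷1 = 19 each, +1 to first 0

Closure order: Ironridge, Juniper, Cedarfen
Last habitat: Greywater with 41 animals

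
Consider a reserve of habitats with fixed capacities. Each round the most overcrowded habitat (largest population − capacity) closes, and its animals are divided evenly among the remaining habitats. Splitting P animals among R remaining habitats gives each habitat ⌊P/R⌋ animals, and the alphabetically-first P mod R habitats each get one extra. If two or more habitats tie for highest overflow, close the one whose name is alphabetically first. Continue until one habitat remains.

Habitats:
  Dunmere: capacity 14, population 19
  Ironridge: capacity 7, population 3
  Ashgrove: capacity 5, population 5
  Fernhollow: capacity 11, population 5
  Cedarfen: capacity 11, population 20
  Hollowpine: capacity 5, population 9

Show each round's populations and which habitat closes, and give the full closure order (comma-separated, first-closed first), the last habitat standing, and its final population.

Round 1: Ashgrove=5 Cedarfen=20 Dunmere=19 Fernhollow=5 Hollowpine=9 Ironridge=3 → close Cedarfen (overflow 9)
  20÷5 = 4 each, +1 to first 0
Round 2: Ashgrove=9 Dunmere=23 Fernhollow=9 Hollowpine=13 Ironridge=7 → close Dunmere (overflow 9)
  23÷4 = 5 each, +1 to first 3
Round 3: Ashgrove=15 Fernhollow=15 Hollowpine=19 Ironridge=12 → close Hollowpine (overflow 14)
  19÷3 = 6 each, +1 to first 1
Round 4: Ashgrove=22 Fernhollow=21 Ironridge=18 → close Ashgrove (overflow 17)
  22÷2 = 11 each, +1 to first 0
Round 5: Fernhollow=32 Ironridge=29 → close Ironridge (overflow 22)
  29÷1 = 29 each, +1 to first 0

Closure order: Cedarfen, Dunmere, Hollowpine, Ashgrove, Ironridge
Last habitat: Fernhollow with 61 animals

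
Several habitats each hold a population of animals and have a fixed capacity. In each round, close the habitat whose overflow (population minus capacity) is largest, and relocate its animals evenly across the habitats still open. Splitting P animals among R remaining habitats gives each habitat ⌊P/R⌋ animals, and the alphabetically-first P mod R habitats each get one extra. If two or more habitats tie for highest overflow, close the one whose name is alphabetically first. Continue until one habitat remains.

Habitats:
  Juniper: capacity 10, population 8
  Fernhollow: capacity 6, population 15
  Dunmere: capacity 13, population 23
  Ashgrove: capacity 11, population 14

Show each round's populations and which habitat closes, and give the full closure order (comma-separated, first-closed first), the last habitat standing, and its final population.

Round 1: Ashgrove=14 Dunmere=23 Fernhollow=15 Juniper=8 → close Dunmere (overflow 10)
  23÷3 = 7 each, +1 to first 2
Round 2: Ashgrove=22 Fernhollow=23 Juniper=15 → close Fernhollow (overflow 17)
  23÷2 = 11 each, +1 to first 1
Round 3: Ashgrove=34 Juniper=26 → close Ashgrove (overflow 23)
  34÷1 = 34 each, +1 to first 0

Closure order: Dunmere, Fernhollow, Ashgrove
Last habitat: Juniper with 60 animals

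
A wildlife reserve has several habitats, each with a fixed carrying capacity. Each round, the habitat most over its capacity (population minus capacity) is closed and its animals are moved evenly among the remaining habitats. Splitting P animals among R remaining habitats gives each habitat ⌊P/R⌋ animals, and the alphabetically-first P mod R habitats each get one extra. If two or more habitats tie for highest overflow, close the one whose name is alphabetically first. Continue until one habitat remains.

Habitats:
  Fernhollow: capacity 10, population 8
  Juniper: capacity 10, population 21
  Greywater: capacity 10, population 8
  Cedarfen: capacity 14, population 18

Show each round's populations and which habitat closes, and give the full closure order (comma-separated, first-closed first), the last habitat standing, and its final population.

Round 1: Cedarfen=18 Fernhollow=8 Greywater=8 Juniper=21 → close Juniper (overflow 11)
  21÷3 = 7 each, +1 to first 0
Round 2: Cedarfen=25 Fernhollow=15 Greywater=15 → close Cedarfen (overflow 11)
  25÷2 = 12 each, +1 to first 1
Round 3: Fernhollow=28 Greywater=27 → close Fernhollow (overflow 18)
  28÷1 = 28 each, +1 to first 0

Closure order: Juniper, Cedarfen, Fernhollow
Last habitat: Greywater with 55 animals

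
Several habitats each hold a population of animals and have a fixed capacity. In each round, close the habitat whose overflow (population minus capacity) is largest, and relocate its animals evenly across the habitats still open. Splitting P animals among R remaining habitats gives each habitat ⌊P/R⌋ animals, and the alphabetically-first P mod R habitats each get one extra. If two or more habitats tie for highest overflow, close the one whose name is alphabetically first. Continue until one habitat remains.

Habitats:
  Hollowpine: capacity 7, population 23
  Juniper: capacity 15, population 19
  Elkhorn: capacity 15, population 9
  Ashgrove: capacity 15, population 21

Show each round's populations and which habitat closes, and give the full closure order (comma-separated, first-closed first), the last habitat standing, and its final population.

Closure order: Hollowpine, Ashgrove, Juniper
Last habitat: Elkhorn with 72 animals

Round 1: Ashgrove=21 Elkhorn=9 Hollowpine=23 Juniper=19 → close Hollowpine (overflow 16)
  23÷3 = 7 each, +1 to first 2
Round 2: Ashgrove=29 Elkhorn=17 Juniper=26 → close Ashgrove (overflow 14)
  29÷2 = 14 each, +1 to first 1
Round 3: Elkhorn=32 Juniper=40 → close Juniper (overflow 25)
  40÷1 = 40 each, +1 to first 0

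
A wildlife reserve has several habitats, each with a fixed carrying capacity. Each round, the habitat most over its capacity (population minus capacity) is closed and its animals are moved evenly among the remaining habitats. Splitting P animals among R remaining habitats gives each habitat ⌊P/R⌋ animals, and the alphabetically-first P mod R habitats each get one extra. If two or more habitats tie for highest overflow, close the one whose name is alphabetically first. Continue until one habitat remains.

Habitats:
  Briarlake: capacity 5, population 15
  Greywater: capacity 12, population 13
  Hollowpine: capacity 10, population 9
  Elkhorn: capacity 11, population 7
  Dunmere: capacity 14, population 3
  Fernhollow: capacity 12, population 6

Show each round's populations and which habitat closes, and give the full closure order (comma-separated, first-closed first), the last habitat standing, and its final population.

Round 1: Briarlake=15 Dunmere=3 Elkhorn=7 Fernhollow=6 Greywater=13 Hollowpine=9 → close Briarlake (overflow 10)
  15÷5 = 3 each, +1 to first 0
Round 2: Dunmere=6 Elkhorn=10 Fernhollow=9 Greywater=16 Hollowpine=12 → close Greywater (overflow 4)
  16÷4 = 4 each, +1 to first 0
Round 3: Dunmere=10 Elkhorn=14 Fernhollow=13 Hollowpine=16 → close Hollowpine (overflow 6)
  16÷3 = 5 each, +1 to first 1
Round 4: Dunmere=16 Elkhorn=19 Fernhollow=18 → close Elkhorn (overflow 8)
  19÷2 = 9 each, +1 to first 1
Round 5: Dunmere=26 Fernhollow=27 → close Fernhollow (overflow 15)
  27÷1 = 27 each, +1 to first 0

Closure order: Briarlake, Greywater, Hollowpine, Elkhorn, Fernhollow
Last habitat: Dunmere with 53 animals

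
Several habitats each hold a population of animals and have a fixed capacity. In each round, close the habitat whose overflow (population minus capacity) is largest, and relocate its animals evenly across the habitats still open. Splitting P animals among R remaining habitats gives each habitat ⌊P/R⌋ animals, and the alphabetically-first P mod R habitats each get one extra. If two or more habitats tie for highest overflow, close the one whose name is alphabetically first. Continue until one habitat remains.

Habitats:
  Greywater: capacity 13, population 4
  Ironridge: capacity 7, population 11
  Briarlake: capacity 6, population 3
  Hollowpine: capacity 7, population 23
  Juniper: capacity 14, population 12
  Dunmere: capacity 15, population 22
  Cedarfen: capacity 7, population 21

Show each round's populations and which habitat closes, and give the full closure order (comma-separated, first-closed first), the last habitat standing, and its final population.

Closure order: Hollowpine, Cedarfen, Dunmere, Ironridge, Briarlake, Juniper
Last habitat: Greywater with 96 animals

Round 1: Briarlake=3 Cedarfen=21 Dunmere=22 Greywater=4 Hollowpine=23 Ironridge=11 Juniper=12 → close Hollowpine (overflow 16)
  23÷6 = 3 each, +1 to first 5
Round 2: Briarlake=7 Cedarfen=25 Dunmere=26 Greywater=8 Ironridge=15 Juniper=15 → close Cedarfen (overflow 18)
  25÷5 = 5 each, +1 to first 0
Round 3: Briarlake=12 Dunmere=31 Greywater=13 Ironridge=20 Juniper=20 → close Dunmere (overflow 16)
  31÷4 = 7 each, +1 to first 3
Round 4: Briarlake=20 Greywater=21 Ironridge=28 Juniper=27 → close Ironridge (overflow 21)
  28÷3 = 9 each, +1 to first 1
Round 5: Briarlake=30 Greywater=30 Juniper=36 → close Briarlake (overflow 24)
  30÷2 = 15 each, +1 to first 0
Round 6: Greywater=45 Juniper=51 → close Juniper (overflow 37)
  51÷1 = 51 each, +1 to first 0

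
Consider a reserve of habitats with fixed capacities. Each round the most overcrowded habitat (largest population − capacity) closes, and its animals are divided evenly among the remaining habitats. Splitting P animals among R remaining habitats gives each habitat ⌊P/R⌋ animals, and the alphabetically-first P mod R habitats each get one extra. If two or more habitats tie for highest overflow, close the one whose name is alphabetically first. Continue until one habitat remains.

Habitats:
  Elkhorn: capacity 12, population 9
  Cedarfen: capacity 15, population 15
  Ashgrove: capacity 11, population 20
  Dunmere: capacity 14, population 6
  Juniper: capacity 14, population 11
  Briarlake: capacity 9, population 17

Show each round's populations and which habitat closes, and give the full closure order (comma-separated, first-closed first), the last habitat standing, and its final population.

Round 1: Ashgrove=20 Briarlake=17 Cedarfen=15 Dunmere=6 Elkhorn=9 Juniper=11 → close Ashgrove (overflow 9)
  20÷5 = 4 each, +1 to first 0
Round 2: Briarlake=21 Cedarfen=19 Dunmere=10 Elkhorn=13 Juniper=15 → close Briarlake (overflow 12)
  21÷4 = 5 each, +1 to first 1
Round 3: Cedarfen=25 Dunmere=15 Elkhorn=18 Juniper=20 → close Cedarfen (overflow 10)
  25÷3 = 8 each, +1 to first 1
Round 4: Dunmere=24 Elkhorn=26 Juniper=28 → close Elkhorn (overflow 14)
  26÷2 = 13 each, +1 to first 0
Round 5: Dunmere=37 Juniper=41 → close Juniper (overflow 27)
  41÷1 = 41 each, +1 to first 0

Closure order: Ashgrove, Briarlake, Cedarfen, Elkhorn, Juniper
Last habitat: Dunmere with 78 animals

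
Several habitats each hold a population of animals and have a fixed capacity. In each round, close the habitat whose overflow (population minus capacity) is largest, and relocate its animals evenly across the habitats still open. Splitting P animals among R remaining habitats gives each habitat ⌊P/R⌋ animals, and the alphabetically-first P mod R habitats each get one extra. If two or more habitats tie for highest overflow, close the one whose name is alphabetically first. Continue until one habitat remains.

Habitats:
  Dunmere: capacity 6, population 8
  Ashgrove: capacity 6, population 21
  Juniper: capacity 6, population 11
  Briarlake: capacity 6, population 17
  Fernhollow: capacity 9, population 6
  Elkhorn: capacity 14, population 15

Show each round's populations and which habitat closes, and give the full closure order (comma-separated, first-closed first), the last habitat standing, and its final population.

Closure order: Ashgrove, Briarlake, Juniper, Dunmere, Elkhorn
Last habitat: Fernhollow with 78 animals

Round 1: Ashgrove=21 Briarlake=17 Dunmere=8 Elkhorn=15 Fernhollow=6 Juniper=11 → close Ashgrove (overflow 15)
  21÷5 = 4 each, +1 to first 1
Round 2: Briarlake=22 Dunmere=12 Elkhorn=19 Fernhollow=10 Juniper=15 → close Briarlake (overflow 16)
  22÷4 = 5 each, +1 to first 2
Round 3: Dunmere=18 Elkhorn=25 Fernhollow=15 Juniper=20 → close Juniper (overflow 14)
  20÷3 = 6 each, +1 to first 2
Round 4: Dunmere=25 Elkhorn=32 Fernhollow=21 → close Dunmere (overflow 19)
  25÷2 = 12 each, +1 to first 1
Round 5: Elkhorn=45 Fernhollow=33 → close Elkhorn (overflow 31)
  45÷1 = 45 each, +1 to first 0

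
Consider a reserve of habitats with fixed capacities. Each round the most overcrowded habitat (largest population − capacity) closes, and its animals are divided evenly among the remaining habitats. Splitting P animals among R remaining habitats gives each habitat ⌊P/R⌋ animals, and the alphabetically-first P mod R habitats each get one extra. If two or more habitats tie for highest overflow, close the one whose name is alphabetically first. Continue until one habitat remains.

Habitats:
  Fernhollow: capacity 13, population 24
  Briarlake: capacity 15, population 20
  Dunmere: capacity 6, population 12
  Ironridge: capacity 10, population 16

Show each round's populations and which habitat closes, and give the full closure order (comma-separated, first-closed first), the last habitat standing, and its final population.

Round 1: Briarlake=20 Dunmere=12 Fernhollow=24 Ironridge=16 → close Fernhollow (overflow 11)
  24÷3 = 8 each, +1 to first 0
Round 2: Briarlake=28 Dunmere=20 Ironridge=24 → close Dunmere (overflow 14)
  20÷2 = 10 each, +1 to first 0
Round 3: Briarlake=38 Ironridge=34 → close Ironridge (overflow 24)
  34÷1 = 34 each, +1 to first 0

Closure order: Fernhollow, Dunmere, Ironridge
Last habitat: Briarlake with 72 animals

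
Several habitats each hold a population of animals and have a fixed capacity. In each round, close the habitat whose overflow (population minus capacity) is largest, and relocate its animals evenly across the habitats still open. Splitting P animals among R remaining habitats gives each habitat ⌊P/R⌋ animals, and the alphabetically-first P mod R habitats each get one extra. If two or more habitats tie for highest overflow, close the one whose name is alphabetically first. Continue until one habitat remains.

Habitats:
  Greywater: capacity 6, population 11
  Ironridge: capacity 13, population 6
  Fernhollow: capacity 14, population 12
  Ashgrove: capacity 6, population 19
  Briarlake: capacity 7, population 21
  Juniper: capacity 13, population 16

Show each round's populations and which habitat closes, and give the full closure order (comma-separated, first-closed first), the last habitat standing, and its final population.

Round 1: Ashgrove=19 Briarlake=21 Fernhollow=12 Greywater=11 Ironridge=6 Juniper=16 → close Briarlake (overflow 14)
  21÷5 = 4 each, +1 to first 1
Round 2: Ashgrove=24 Fernhollow=16 Greywater=15 Ironridge=10 Juniper=20 → close Ashgrove (overflow 18)
  24÷4 = 6 each, +1 to first 0
Round 3: Fernhollow=22 Greywater=21 Ironridge=16 Juniper=26 → close Greywater (overflow 15)
  21÷3 = 7 each, +1 to first 0
Round 4: Fernhollow=29 Ironridge=23 Juniper=33 → close Juniper (overflow 20)
  33÷2 = 16 each, +1 to first 1
Round 5: Fernhollow=46 Ironridge=39 → close Fernhollow (overflow 32)
  46÷1 = 46 each, +1 to first 0

Closure order: Briarlake, Ashgrove, Greywater, Juniper, Fernhollow
Last habitat: Ironridge with 85 animals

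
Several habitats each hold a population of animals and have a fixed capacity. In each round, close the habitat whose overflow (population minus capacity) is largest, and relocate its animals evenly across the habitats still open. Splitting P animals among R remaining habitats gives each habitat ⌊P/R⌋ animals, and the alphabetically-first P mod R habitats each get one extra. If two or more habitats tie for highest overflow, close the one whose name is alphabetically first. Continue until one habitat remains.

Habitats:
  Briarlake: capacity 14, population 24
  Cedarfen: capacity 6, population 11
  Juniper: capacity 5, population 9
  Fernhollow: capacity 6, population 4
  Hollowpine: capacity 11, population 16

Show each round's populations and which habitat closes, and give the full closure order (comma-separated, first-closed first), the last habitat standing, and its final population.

Closure order: Briarlake, Cedarfen, Hollowpine, Juniper
Last habitat: Fernhollow with 64 animals

Round 1: Briarlake=24 Cedarfen=11 Fernhollow=4 Hollowpine=16 Juniper=9 → close Briarlake (overflow 10)
  24÷4 = 6 each, +1 to first 0
Round 2: Cedarfen=17 Fernhollow=10 Hollowpine=22 Juniper=15 → close Cedarfen (overflow 11)
  17÷3 = 5 each, +1 to first 2
Round 3: Fernhollow=16 Hollowpine=28 Juniper=20 → close Hollowpine (overflow 17)
  28÷2 = 14 each, +1 to first 0
Round 4: Fernhollow=30 Juniper=34 → close Juniper (overflow 29)
  34÷1 = 34 each, +1 to first 0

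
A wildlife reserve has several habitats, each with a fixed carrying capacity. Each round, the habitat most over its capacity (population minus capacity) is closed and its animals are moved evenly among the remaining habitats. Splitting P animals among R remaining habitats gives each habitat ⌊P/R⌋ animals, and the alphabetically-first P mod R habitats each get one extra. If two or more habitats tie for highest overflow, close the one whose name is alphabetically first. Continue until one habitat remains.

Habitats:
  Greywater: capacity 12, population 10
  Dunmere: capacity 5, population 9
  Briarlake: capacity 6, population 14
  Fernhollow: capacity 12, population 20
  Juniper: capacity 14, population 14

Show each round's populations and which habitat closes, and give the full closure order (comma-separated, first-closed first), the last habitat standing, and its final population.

Closure order: Briarlake, Fernhollow, Dunmere, Juniper
Last habitat: Greywater with 67 animals

Round 1: Briarlake=14 Dunmere=9 Fernhollow=20 Greywater=10 Juniper=14 → close Briarlake (overflow 8)
  14÷4 = 3 each, +1 to first 2
Round 2: Dunmere=13 Fernhollow=24 Greywater=13 Juniper=17 → close Fernhollow (overflow 12)
  24÷3 = 8 each, +1 to first 0
Round 3: Dunmere=21 Greywater=21 Juniper=25 → close Dunmere (overflow 16)
  21÷2 = 10 each, +1 to first 1
Round 4: Greywater=32 Juniper=35 → close Juniper (overflow 21)
  35÷1 = 35 each, +1 to first 0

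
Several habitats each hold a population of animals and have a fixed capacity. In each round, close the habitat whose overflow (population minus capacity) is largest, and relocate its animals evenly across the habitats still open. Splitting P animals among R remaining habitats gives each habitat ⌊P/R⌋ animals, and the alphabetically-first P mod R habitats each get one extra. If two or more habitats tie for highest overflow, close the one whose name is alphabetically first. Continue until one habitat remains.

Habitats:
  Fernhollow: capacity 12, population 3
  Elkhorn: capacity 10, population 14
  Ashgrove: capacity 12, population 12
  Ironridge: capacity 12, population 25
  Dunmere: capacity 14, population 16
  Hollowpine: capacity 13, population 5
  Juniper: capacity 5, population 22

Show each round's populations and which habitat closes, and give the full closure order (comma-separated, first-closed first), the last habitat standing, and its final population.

Round 1: Ashgrove=12 Dunmere=16 Elkhorn=14 Fernhollow=3 Hollowpine=5 Ironridge=25 Juniper=22 → close Juniper (overflow 17)
  22÷6 = 3 each, +1 to first 4
Round 2: Ashgrove=16 Dunmere=20 Elkhorn=18 Fernhollow=7 Hollowpine=8 Ironridge=28 → close Ironridge (overflow 16)
  28÷5 = 5 each, +1 to first 3
Round 3: Ashgrove=22 Dunmere=26 Elkhorn=24 Fernhollow=12 Hollowpine=13 → close Elkhorn (overflow 14)
  24÷4 = 6 each, +1 to first 0
Round 4: Ashgrove=28 Dunmere=32 Fernhollow=18 Hollowpine=19 → close Dunmere (overflow 18)
  32÷3 = 10 each, +1 to first 2
Round 5: Ashgrove=39 Fernhollow=29 Hollowpine=29 → close Ashgrove (overflow 27)
  39÷2 = 19 each, +1 to first 1
Round 6: Fernhollow=49 Hollowpine=48 → close Fernhollow (overflow 37)
  49÷1 = 49 each, +1 to first 0

Closure order: Juniper, Ironridge, Elkhorn, Dunmere, Ashgrove, Fernhollow
Last habitat: Hollowpine with 97 animals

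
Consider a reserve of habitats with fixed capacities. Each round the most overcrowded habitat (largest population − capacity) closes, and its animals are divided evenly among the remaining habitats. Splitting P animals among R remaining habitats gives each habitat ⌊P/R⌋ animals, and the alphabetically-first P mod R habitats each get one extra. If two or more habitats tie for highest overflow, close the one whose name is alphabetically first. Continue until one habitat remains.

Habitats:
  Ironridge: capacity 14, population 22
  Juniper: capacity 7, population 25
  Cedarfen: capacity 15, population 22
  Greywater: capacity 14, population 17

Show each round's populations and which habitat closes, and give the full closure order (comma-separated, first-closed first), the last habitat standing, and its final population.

Round 1: Cedarfen=22 Greywater=17 Ironridge=22 Juniper=25 → close Juniper (overflow 18)
  25÷3 = 8 each, +1 to first 1
Round 2: Cedarfen=31 Greywater=25 Ironridge=30 → close Cedarfen (overflow 16)
  31÷2 = 15 each, +1 to first 1
Round 3: Greywater=41 Ironridge=45 → close Ironridge (overflow 31)
  45÷1 = 45 each, +1 to first 0

Closure order: Juniper, Cedarfen, Ironridge
Last habitat: Greywater with 86 animals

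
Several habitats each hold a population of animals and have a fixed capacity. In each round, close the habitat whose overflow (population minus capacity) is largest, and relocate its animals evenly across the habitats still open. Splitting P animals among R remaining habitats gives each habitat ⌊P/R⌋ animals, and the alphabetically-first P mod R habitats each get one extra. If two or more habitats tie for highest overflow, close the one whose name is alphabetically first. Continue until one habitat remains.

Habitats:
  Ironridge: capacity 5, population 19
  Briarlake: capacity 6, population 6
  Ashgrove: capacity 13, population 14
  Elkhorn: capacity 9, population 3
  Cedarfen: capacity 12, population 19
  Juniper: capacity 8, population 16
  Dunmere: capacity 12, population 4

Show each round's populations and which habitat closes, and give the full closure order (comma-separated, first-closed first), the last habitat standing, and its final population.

Closure order: Ironridge, Juniper, Cedarfen, Ashgrove, Briarlake, Dunmere
Last habitat: Elkhorn with 81 animals

Round 1: Ashgrove=14 Briarlake=6 Cedarfen=19 Dunmere=4 Elkhorn=3 Ironridge=19 Juniper=16 → close Ironridge (overflow 14)
  19÷6 = 3 each, +1 to first 1
Round 2: Ashgrove=18 Briarlake=9 Cedarfen=22 Dunmere=7 Elkhorn=6 Juniper=19 → close Juniper (overflow 11)
  19÷5 = 3 each, +1 to first 4
Round 3: Ashgrove=22 Briarlake=13 Cedarfen=26 Dunmere=11 Elkhorn=9 → close Cedarfen (overflow 14)
  26÷4 = 6 each, +1 to first 2
Round 4: Ashgrove=29 Briarlake=20 Dunmere=17 Elkhorn=15 → close Ashgrove (overflow 16)
  29÷3 = 9 each, +1 to first 2
Round 5: Briarlake=30 Dunmere=27 Elkhorn=24 → close Briarlake (overflow 24)
  30÷2 = 15 each, +1 to first 0
Round 6: Dunmere=42 Elkhorn=39 → close Dunmere (overflow 30)
  42÷1 = 42 each, +1 to first 0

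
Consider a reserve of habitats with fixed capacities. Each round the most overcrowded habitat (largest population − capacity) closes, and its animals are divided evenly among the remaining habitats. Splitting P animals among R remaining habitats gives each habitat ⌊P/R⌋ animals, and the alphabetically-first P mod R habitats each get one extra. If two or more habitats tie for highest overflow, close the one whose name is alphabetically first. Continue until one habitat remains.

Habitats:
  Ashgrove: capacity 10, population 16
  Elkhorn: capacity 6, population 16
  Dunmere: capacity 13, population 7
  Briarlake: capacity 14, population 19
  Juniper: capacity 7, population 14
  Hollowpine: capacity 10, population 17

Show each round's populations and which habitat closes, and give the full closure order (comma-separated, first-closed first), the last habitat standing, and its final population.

Closure order: Elkhorn, Ashgrove, Hollowpine, Juniper, Briarlake
Last habitat: Dunmere with 89 animals

Round 1: Ashgrove=16 Briarlake=19 Dunmere=7 Elkhorn=16 Hollowpine=17 Juniper=14 → close Elkhorn (overflow 10)
  16÷5 = 3 each, +1 to first 1
Round 2: Ashgrove=20 Briarlake=22 Dunmere=10 Hollowpine=20 Juniper=17 → close Ashgrove (overflow 10)
  20÷4 = 5 each, +1 to first 0
Round 3: Briarlake=27 Dunmere=15 Hollowpine=25 Juniper=22 → close Hollowpine (overflow 15)
  25÷3 = 8 each, +1 to first 1
Round 4: Briarlake=36 Dunmere=23 Juniper=30 → close Juniper (overflow 23)
  30÷2 = 15 each, +1 to first 0
Round 5: Briarlake=51 Dunmere=38 → close Briarlake (overflow 37)
  51÷1 = 51 each, +1 to first 0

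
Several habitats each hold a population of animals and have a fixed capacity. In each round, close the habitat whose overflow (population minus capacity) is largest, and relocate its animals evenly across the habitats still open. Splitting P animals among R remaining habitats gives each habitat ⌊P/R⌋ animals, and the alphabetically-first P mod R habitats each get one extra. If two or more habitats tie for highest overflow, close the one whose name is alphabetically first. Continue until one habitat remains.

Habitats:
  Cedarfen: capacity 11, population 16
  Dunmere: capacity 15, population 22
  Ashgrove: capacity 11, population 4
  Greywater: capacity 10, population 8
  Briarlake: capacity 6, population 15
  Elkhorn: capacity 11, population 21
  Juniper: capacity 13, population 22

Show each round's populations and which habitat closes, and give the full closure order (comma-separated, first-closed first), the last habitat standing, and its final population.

Closure order: Elkhorn, Briarlake, Juniper, Dunmere, Cedarfen, Greywater
Last habitat: Ashgrove with 108 animals

Round 1: Ashgrove=4 Briarlake=15 Cedarfen=16 Dunmere=22 Elkhorn=21 Greywater=8 Juniper=22 → close Elkhorn (overflow 10)
  21÷6 = 3 each, +1 to first 3
Round 2: Ashgrove=8 Briarlake=19 Cedarfen=20 Dunmere=25 Greywater=11 Juniper=25 → close Briarlake (overflow 13)
  19÷5 = 3 each, +1 to first 4
Round 3: Ashgrove=12 Cedarfen=24 Dunmere=29 Greywater=15 Juniper=28 → close Juniper (overflow 15)
  28÷4 = 7 each, +1 to first 0
Round 4: Ashgrove=19 Cedarfen=31 Dunmere=36 Greywater=22 → close Dunmere (overflow 21)
  36÷3 = 12 each, +1 to first 0
Round 5: Ashgrove=31 Cedarfen=43 Greywater=34 → close Cedarfen (overflow 32)
  43÷2 = 21 each, +1 to first 1
Round 6: Ashgrove=53 Greywater=55 → close Greywater (overflow 45)
  55÷1 = 55 each, +1 to first 0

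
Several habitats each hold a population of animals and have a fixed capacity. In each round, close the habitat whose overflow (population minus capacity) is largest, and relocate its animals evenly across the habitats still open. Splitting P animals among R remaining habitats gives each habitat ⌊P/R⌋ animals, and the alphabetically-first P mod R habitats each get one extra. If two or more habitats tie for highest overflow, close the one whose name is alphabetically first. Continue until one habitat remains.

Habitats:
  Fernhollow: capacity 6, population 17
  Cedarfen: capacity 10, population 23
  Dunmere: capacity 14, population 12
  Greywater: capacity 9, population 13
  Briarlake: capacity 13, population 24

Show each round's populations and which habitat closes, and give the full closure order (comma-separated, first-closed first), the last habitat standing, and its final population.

Round 1: Briarlake=24 Cedarfen=23 Dunmere=12 Fernhollow=17 Greywater=13 → close Cedarfen (overflow 13)
  23÷4 = 5 each, +1 to first 3
Round 2: Briarlake=30 Dunmere=18 Fernhollow=23 Greywater=18 → close Briarlake (overflow 17)
  30÷3 = 10 each, +1 to first 0
Round 3: Dunmere=28 Fernhollow=33 Greywater=28 → close Fernhollow (overflow 27)
  33÷2 = 16 each, +1 to first 1
Round 4: Dunmere=45 Greywater=44 → close Greywater (overflow 35)
  44÷1 = 44 each, +1 to first 0

Closure order: Cedarfen, Briarlake, Fernhollow, Greywater
Last habitat: Dunmere with 89 animals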